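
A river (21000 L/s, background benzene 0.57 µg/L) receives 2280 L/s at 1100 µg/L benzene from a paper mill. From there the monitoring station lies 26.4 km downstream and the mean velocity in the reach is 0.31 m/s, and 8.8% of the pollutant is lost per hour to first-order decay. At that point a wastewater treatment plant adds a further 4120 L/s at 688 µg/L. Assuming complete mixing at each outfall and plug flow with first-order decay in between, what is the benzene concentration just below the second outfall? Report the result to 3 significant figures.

114 µg/L

Mixed concentration C = ΣQC/ΣQ = (21000·0.5700 + 2280·1100) / 23280 = 2520000/23280 = 108.2 µg/L; combined flow 23280 L/s.
Travel time t = 26.4·1000 / 0.31 = 85160 s = 23.66 h.
8.8%/h lost → k = −ln(1 − 0.088) = 0.09212 h⁻¹.
First-order decay: C = 108.2·exp(−k·t) = 108.2·0.1131 = 12.25 µg/L.
Second outfall: C = (23280·12.25 + 4120·688.0)/27400 = 113.9 µg/L.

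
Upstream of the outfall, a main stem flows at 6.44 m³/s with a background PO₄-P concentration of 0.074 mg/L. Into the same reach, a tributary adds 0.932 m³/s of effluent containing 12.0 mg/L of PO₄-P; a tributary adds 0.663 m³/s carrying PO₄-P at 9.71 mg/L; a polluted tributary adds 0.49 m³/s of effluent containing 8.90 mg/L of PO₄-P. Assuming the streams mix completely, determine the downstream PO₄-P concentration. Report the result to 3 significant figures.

Conservation of mass: C = (6.440·0.07400 + 0.9320·12.00 + 0.6630·9.710 + 0.4900·8.900) / 8.525 = 22.46/8.525 = 2.635 mg/L.

2.63 mg/L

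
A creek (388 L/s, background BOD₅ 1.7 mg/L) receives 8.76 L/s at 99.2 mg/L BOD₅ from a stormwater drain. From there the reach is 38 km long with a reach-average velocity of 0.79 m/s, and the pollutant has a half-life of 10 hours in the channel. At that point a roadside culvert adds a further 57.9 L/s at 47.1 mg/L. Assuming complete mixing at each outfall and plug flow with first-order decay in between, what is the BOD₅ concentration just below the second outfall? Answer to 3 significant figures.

7.33 mg/L

Mass balance: C = (388.0·1.700 + 8.760·99.20) / 396.8 = 1529/396.8 = 3.853 mg/L; combined flow 396.8 L/s.
Travel time t = 38·1000 / 0.79 = 48100 s = 13.36 h.
Half-life 10 h → k = ln 2 / 10 = 0.06931 h⁻¹ = 1.664 d⁻¹.
Decay over the reach: 3.853·exp(−kt) = 3.853·0.3961 = 1.526 mg/L.
At the second outfall, C = (396.8·1.526 + 57.90·47.10) / (396.8 + 57.90) = 7.330 mg/L.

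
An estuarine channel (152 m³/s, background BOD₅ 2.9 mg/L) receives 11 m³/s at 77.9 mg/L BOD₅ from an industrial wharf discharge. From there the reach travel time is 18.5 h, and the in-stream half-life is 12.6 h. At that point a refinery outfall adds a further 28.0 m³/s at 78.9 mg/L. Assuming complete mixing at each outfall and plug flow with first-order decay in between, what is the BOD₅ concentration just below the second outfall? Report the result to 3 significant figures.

14.0 mg/L

Mixed concentration C = ΣQC/ΣQ = (152.0·2.900 + 11.00·77.90) / 163.0 = 1298/163.0 = 7.961 mg/L; combined flow 163.0 m³/s.
Half-life 12.6 h → k = ln 2 / 12.6 = 0.05501 h⁻¹ = 1.320 d⁻¹.
Decay over the reach: 7.961·exp(−kt) = 7.961·0.3614 = 2.877 mg/L.
At the second outfall, C = (163.0·2.877 + 28.00·78.90) / (163.0 + 28.00) = 14.02 mg/L.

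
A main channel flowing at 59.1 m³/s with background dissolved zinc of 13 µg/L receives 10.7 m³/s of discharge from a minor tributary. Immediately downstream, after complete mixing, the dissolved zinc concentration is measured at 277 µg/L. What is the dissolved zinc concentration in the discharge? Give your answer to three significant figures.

Mass balance: 59.10·13.00 + 10.70·Cₑ = 69.80·277.0
→ Cₑ = (69.80·277.0 − 59.10·13.00) / 10.70 = 1735 µg/L.

1740 µg/L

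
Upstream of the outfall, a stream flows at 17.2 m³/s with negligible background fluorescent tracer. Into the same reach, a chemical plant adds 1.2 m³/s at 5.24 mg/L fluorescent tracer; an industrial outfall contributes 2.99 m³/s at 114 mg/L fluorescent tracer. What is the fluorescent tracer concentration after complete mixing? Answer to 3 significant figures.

16.2 mg/L

After mixing, C = (17.20·0 + 1.200·5.240 + 2.990·114.0) / 21.39 = 347.1/21.39 = 16.23 mg/L.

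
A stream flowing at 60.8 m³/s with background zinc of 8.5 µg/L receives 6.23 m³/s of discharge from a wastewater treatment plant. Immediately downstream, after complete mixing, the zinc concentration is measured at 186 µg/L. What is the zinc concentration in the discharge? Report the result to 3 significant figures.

Mass balance: 60.80·8.500 + 6.230·Cₑ = 67.03·186.0
→ Cₑ = (67.03·186.0 − 60.80·8.500) / 6.230 = 1918 µg/L.

1920 µg/L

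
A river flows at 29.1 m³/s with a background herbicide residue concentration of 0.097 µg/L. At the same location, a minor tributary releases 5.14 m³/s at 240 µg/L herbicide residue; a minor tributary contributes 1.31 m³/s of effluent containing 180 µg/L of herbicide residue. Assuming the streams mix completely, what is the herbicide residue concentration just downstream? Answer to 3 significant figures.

41.4 µg/L

Mixed concentration C = ΣQC/ΣQ = (29.10·0.09700 + 5.140·240.0 + 1.310·180.0) / 35.55 = 1472/35.55 = 41.41 µg/L.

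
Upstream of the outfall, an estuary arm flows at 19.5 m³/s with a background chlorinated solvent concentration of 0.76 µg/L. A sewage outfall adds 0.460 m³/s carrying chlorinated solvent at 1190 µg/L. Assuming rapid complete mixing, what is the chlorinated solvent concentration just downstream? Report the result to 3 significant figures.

Mass balance: C = (19.50·0.7600 + 0.4600·1190) / 19.96 = 562.2/19.96 = 28.17 µg/L.

28.2 µg/L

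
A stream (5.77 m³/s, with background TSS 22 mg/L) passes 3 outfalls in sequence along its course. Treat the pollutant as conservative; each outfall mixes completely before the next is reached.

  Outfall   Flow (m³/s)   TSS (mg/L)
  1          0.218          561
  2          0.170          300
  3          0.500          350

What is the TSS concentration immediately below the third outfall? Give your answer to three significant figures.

Below outfall 1: Q → 5.988 m³/s, C = (5.770·22.00 + 0.2180·561.0)/5.988 = 41.62 mg/L.
Below outfall 2: Q → 6.158 m³/s, C = (5.988·41.62 + 0.1700·300.0)/6.158 = 48.76 mg/L.
Below outfall 3: Q → 6.658 m³/s, C = (6.158·48.76 + 0.5000·350.0)/6.658 = 71.38 mg/L.

71.4 mg/L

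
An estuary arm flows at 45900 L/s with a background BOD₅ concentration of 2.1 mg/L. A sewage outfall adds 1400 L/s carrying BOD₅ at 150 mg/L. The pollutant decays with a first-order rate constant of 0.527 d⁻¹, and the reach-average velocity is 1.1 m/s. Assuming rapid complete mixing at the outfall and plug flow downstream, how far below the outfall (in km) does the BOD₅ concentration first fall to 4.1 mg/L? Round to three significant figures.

Conservation of mass: C = (45900·2.100 + 1400·150.0) / 47300 = 306400/47300 = 6.478 mg/L.
Set 6.478·exp(−k·t) = 4.1 → t = ln(6.478/4.1)/k = 74980 s = 20.83 h.
Distance = v·t = 1.1·74980 = 82480 m = 82.48 km.

82.5 km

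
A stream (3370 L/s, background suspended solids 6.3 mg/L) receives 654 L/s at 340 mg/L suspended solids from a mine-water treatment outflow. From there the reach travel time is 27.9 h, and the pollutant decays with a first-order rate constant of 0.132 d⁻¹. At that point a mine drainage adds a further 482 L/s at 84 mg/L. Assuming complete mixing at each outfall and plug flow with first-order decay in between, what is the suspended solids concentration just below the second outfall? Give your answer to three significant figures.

After mixing, C = (3370·6.300 + 654.0·340.0) / 4024 = 243600/4024 = 60.53 mg/L; combined flow 4024 L/s.
Applying C = C₀e^(−kt): 60.53 × 0.8577 = 51.92 mg/L.
Second outfall: C = (4024·51.92 + 482.0·84.00)/4506 = 55.35 mg/L.

55.4 mg/L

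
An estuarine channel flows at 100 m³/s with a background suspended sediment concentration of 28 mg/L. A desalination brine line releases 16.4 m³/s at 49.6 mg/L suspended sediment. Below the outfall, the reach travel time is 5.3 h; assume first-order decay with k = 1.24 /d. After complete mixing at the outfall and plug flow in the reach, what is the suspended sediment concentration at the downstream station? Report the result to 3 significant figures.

23.6 mg/L

After mixing, C = (100.0·28.00 + 16.40·49.60) / 116.4 = 3613/116.4 = 31.04 mg/L.
First-order decay: C = 31.04·exp(−k·t) = 31.04·0.7605 = 23.61 mg/L.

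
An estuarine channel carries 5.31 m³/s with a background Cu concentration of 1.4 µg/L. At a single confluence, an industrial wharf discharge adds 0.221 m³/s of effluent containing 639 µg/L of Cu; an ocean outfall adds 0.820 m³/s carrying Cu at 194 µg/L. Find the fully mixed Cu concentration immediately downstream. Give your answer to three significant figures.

Mixed concentration C = ΣQC/ΣQ = (5.310·1.400 + 0.2210·639.0 + 0.8200·194.0) / 6.351 = 307.7/6.351 = 48.45 µg/L.

48.5 µg/L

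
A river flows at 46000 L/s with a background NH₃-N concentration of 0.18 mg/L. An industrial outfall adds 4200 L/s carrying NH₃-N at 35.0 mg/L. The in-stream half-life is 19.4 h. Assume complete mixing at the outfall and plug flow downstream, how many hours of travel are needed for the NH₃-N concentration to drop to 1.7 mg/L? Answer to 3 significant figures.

16.8 h

Conservation of mass: C = (46000·0.1800 + 4200·35.00) / 50200 = 155300/50200 = 3.093 mg/L.
Half-life 19.4 h → k = ln 2 / 19.4 = 0.03573 h⁻¹ = 0.8575 d⁻¹.
3.093·exp(−k·t) = 1.7 → t = ln(3.093/1.7)/k = 60310 s = 16.75 h.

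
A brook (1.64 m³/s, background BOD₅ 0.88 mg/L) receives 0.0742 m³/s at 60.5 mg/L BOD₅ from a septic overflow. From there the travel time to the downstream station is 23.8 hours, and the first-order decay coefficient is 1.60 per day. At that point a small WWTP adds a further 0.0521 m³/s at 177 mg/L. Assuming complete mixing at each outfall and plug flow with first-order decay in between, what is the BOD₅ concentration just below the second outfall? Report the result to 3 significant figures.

5.91 mg/L

Conservation of mass: C = (1.640·0.8800 + 0.07420·60.50) / 1.714 = 5.932/1.714 = 3.461 mg/L; combined flow 1.714 m³/s.
Decay over the reach: 3.461·exp(−kt) = 3.461·0.2046 = 0.7081 mg/L.
At the second outfall, C = (1.714·0.7081 + 0.05210·177.0) / (1.714 + 0.05210) = 5.908 mg/L.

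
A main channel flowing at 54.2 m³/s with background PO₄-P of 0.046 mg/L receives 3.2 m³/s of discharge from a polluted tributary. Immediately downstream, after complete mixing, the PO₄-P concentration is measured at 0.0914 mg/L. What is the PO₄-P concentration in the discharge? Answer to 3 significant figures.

Mass balance: 54.20·0.04600 + 3.200·Cₑ = 57.40·0.09140
→ Cₑ = (57.40·0.09140 − 54.20·0.04600) / 3.200 = 0.8604 mg/L.

0.860 mg/L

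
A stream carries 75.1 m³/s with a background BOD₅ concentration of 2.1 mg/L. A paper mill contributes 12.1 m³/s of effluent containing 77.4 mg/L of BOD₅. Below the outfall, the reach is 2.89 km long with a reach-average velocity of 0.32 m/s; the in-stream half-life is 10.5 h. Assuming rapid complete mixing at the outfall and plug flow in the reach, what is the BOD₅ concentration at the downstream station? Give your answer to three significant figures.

Conservation of mass: C = (75.10·2.100 + 12.10·77.40) / 87.20 = 1094/87.20 = 12.55 mg/L.
Travel time t = 2.89·1000 / 0.32 = 9031 s = 2.509 h.
Half-life 10.5 h → k = ln 2 / 10.5 = 0.06601 h⁻¹ = 1.584 d⁻¹.
Applying C = C₀e^(−kt): 12.55 × 0.8474 = 10.63 mg/L.

10.6 mg/L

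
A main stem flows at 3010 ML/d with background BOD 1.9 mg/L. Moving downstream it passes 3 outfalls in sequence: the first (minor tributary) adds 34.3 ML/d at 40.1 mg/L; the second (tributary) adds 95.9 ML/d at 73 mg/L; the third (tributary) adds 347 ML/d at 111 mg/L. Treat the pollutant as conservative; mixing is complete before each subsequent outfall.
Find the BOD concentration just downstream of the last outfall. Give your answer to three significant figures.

Outfall 1: combined Q = 3044 ML/d; C = (3010·1.900 + 34.30·40.10)/3044 = 2.330 mg/L.
Outfall 2: combined Q = 3140 ML/d; C = (3044·2.330 + 95.90·73.00)/3140 = 4.489 mg/L.
Outfall 3: combined Q = 3487 ML/d; C = (3140·4.489 + 347.0·111.0)/3487 = 15.09 mg/L.

15.1 mg/L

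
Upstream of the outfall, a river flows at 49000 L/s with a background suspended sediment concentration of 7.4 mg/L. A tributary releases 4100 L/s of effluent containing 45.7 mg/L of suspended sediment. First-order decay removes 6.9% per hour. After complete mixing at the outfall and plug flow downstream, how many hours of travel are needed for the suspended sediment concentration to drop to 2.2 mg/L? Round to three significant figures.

After mixing, C = (49000·7.400 + 4100·45.70) / 53100 = 550000/53100 = 10.36 mg/L.
6.9%/h lost → k = −ln(1 − 0.069) = 0.07150 h⁻¹.
10.36·exp(−k·t) = 2.2 → t = ln(10.36/2.2)/k = 78010 s = 21.67 h.

21.7 h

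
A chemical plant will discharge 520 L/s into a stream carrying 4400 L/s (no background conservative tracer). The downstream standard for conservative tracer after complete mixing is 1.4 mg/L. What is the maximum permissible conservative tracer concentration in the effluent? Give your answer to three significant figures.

13.2 mg/L

At the limit, (Qr·Cr + Qe·Cₑ)/(Qr + Qe) = 1.4:
Cₑ = (4920·1.4 − 4400·0) / 520.0 = 13.25 mg/L.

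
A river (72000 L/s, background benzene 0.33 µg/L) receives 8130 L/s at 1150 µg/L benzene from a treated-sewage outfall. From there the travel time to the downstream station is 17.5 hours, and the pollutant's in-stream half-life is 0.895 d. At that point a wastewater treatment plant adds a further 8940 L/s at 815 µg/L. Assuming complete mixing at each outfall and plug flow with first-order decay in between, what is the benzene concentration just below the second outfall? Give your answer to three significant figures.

142 µg/L

Flow-weighted average: C = (72000·0.3300 + 8130·1150) / 80130 = 9373000/80130 = 117.0 µg/L; combined flow 80130 L/s.
Half-life 0.895 d → k = ln 2 / 0.895 = 0.7745 d⁻¹.
Applying C = C₀e^(−kt): 117.0 × 0.5685 = 66.50 µg/L.
At the second outfall, C = (80130·66.50 + 8940·815.0) / (80130 + 8940) = 141.6 µg/L.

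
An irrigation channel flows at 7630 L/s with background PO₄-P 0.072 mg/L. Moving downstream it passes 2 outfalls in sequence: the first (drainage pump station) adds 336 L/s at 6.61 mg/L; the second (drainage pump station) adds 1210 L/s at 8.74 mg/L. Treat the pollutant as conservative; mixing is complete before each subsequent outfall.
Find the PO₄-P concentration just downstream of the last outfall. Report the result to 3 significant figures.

1.45 mg/L

Outfall 1: combined Q = 7966 L/s; C = (7630·0.07200 + 336.0·6.610)/7966 = 0.3478 mg/L.
Outfall 2: combined Q = 9176 L/s; C = (7966·0.3478 + 1210·8.740)/9176 = 1.454 mg/L.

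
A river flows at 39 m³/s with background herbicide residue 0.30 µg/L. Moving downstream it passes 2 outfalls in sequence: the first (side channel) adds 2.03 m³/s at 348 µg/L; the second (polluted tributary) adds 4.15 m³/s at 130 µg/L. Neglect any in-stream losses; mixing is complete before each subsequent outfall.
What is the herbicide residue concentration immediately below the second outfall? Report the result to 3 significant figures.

27.8 µg/L

After outfall 1: Q = 39.00 + 2.030 = 41.03 m³/s; C = (39.00·0.3000 + 2.030·348.0)/41.03 = 17.50 µg/L.
After outfall 2: Q = 41.03 + 4.150 = 45.18 m³/s; C = (41.03·17.50 + 4.150·130.0)/45.18 = 27.84 µg/L.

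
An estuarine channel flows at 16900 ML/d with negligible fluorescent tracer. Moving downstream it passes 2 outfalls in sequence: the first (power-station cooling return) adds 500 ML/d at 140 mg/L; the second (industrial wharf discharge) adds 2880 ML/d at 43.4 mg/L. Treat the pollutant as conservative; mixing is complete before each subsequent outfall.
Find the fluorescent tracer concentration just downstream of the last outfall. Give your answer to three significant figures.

After outfall 1: Q = 16900 + 500.0 = 17400 ML/d; C = (16900·0 + 500.0·140.0)/17400 = 4.023 mg/L.
After outfall 2: Q = 17400 + 2880 = 20280 ML/d; C = (17400·4.023 + 2880·43.40)/20280 = 9.615 mg/L.

9.61 mg/L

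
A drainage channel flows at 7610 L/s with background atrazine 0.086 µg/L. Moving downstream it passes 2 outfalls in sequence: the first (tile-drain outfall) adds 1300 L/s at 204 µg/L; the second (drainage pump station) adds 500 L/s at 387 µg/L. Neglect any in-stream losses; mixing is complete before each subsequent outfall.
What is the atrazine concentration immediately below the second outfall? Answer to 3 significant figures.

48.8 µg/L

Below outfall 1: Q → 8910 L/s, C = (7610·0.08600 + 1300·204.0)/8910 = 29.84 µg/L.
Below outfall 2: Q → 9410 L/s, C = (8910·29.84 + 500.0·387.0)/9410 = 48.82 µg/L.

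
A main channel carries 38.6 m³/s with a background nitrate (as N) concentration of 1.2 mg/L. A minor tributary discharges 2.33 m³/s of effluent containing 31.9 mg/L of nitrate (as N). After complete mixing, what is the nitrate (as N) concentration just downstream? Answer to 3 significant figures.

Conservation of mass: C = (38.60·1.200 + 2.330·31.90) / 40.93 = 120.6/40.93 = 2.948 mg/L.

2.95 mg/L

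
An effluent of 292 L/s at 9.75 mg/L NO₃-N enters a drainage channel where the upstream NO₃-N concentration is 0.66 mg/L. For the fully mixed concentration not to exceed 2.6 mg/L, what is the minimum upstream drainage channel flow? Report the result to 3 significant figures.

1080 L/s

Set C_mix = 2.6: (Q·0.6600 + 292.0·9.750) / (Q + 292.0) = 2.6
→ Q = 292.0·(9.750 − 2.6)/(2.6 − 0.6600) = 1076 L/s.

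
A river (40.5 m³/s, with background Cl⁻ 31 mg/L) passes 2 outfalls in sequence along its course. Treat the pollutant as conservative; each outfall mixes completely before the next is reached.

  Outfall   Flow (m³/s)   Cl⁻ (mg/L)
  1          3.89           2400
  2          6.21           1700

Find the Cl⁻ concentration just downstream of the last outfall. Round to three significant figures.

418 mg/L

After outfall 1: Q = 40.50 + 3.890 = 44.39 m³/s; C = (40.50·31.00 + 3.890·2400)/44.39 = 238.6 mg/L.
After outfall 2: Q = 44.39 + 6.210 = 50.60 m³/s; C = (44.39·238.6 + 6.210·1700)/50.60 = 418.0 mg/L.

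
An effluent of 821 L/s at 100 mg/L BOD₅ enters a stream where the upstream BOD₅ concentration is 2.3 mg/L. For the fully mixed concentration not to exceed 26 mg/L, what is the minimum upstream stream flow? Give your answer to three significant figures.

Set C_mix = 26: (Q·2.300 + 821.0·100.0) / (Q + 821.0) = 26
→ Q = 821.0·(100.0 − 26)/(26 − 2.300) = 2563 L/s.

2560 L/s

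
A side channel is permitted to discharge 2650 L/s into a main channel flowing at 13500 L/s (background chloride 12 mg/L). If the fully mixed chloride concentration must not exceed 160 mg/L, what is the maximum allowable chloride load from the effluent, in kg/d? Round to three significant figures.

209000 kg/d

Mass balance at the limit: 13500·12.00 + 2650·Cₑ = 16150·160 → Cₑ = 914.0 mg/L.
2650 L/s = 2.650 m³/s. Load = 2.650 m³/s × 914.0 g/m³ × 86 400 s/d = 209300 kg/d.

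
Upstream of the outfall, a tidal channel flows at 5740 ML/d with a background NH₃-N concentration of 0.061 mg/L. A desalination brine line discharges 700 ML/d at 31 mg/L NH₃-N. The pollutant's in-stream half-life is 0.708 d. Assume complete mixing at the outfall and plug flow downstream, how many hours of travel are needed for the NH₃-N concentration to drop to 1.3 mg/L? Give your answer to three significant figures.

Flow-weighted average: C = (5740·0.06100 + 700.0·31.00) / 6440 = 22050/6440 = 3.424 mg/L.
Half-life 0.708 d → k = ln 2 / 0.708 = 0.9790 d⁻¹.
3.424·exp(−k·t) = 1.3 → t = ln(3.424/1.3)/k = 85460 s = 23.74 h.

23.7 h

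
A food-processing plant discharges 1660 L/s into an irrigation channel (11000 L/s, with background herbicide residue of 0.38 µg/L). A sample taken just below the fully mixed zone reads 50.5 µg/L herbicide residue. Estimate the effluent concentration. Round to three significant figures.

383 µg/L

Mass balance: 11000·0.3800 + 1660·Cₑ = 12660·50.50
→ Cₑ = (12660·50.50 − 11000·0.3800) / 1660 = 382.6 µg/L.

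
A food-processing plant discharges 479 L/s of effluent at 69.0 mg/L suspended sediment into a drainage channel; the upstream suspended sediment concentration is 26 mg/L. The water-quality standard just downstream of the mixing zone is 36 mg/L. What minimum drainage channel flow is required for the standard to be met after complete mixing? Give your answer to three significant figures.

1580 L/s

Set C_mix = 36: (Q·26.00 + 479.0·69.00) / (Q + 479.0) = 36
→ Q = 479.0·(69.00 − 36)/(36 − 26.00) = 1581 L/s.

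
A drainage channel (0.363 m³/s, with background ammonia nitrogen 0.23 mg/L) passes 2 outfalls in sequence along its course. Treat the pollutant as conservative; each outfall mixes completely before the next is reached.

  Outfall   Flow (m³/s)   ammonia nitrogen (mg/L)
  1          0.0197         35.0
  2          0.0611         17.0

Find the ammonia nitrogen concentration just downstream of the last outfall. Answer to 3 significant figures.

4.08 mg/L

Outfall 1: combined Q = 0.3827 m³/s; C = (0.3630·0.2300 + 0.01970·35.00)/0.3827 = 2.020 mg/L.
Outfall 2: combined Q = 0.4438 m³/s; C = (0.3827·2.020 + 0.06110·17.00)/0.4438 = 4.082 mg/L.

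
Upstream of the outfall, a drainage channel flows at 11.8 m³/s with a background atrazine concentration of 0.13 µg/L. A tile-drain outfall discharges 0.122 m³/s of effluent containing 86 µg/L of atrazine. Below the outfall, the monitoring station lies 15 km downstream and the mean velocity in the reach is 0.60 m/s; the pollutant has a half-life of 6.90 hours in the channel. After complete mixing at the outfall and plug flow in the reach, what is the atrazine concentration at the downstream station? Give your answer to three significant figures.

0.502 µg/L

Mixed concentration C = ΣQC/ΣQ = (11.80·0.1300 + 0.1220·86.00) / 11.92 = 12.03/11.92 = 1.009 µg/L.
Travel time t = 15·1000 / 0.60 = 25000 s = 6.944 h.
Half-life 6.90 h → k = ln 2 / 6.90 = 0.1005 h⁻¹ = 2.411 d⁻¹.
After decay, C = 1.009 × e^(−kt) = 1.009 × 0.4978 = 0.5021 µg/L.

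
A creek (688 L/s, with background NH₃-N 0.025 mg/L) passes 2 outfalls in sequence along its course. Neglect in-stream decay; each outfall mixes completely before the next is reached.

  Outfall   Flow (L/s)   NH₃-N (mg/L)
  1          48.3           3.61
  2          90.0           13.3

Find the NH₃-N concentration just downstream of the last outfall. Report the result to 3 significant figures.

After outfall 1: Q = 688.0 + 48.30 = 736.3 L/s; C = (688.0·0.02500 + 48.30·3.610)/736.3 = 0.2602 mg/L.
After outfall 2: Q = 736.3 + 90.00 = 826.3 L/s; C = (736.3·0.2602 + 90.00·13.30)/826.3 = 1.680 mg/L.

1.68 mg/L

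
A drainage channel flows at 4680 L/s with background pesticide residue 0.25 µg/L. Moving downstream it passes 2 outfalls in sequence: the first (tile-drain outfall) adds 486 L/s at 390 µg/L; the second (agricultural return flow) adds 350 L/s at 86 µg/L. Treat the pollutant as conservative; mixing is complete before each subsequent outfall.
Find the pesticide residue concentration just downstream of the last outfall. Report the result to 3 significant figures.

40.0 µg/L

After outfall 1: Q = 4680 + 486.0 = 5166 L/s; C = (4680·0.2500 + 486.0·390.0)/5166 = 36.92 µg/L.
After outfall 2: Q = 5166 + 350.0 = 5516 L/s; C = (5166·36.92 + 350.0·86.00)/5516 = 40.03 µg/L.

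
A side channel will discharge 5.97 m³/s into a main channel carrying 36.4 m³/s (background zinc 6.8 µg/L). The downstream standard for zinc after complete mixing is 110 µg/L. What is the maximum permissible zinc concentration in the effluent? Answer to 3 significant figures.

At the limit, (Qr·Cr + Qe·Cₑ)/(Qr + Qe) = 110:
Cₑ = (42.37·110 − 36.40·6.800) / 5.970 = 739.2 µg/L.

739 µg/L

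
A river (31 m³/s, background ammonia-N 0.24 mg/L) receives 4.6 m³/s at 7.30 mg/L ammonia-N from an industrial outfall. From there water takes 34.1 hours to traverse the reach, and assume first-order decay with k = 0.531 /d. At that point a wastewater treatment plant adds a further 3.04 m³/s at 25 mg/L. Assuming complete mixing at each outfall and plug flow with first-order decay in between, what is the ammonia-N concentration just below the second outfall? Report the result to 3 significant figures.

2.47 mg/L

Mass balance: C = (31.00·0.2400 + 4.600·7.300) / 35.60 = 41.02/35.60 = 1.152 mg/L; combined flow 35.60 m³/s.
First-order decay: C = 1.152·exp(−k·t) = 1.152·0.4703 = 0.5419 mg/L.
At the second outfall, C = (35.60·0.5419 + 3.040·25.00) / (35.60 + 3.040) = 2.466 mg/L.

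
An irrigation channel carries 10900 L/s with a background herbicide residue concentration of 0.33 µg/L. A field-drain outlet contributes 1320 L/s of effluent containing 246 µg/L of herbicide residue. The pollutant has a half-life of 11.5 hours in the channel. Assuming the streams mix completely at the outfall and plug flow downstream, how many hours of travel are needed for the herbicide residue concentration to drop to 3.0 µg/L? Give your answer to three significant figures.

36.4 h

Mass balance: C = (10900·0.3300 + 1320·246.0) / 12220 = 328300/12220 = 26.87 µg/L.
Half-life 11.5 h → k = ln 2 / 11.5 = 0.06027 h⁻¹ = 1.447 d⁻¹.
26.87·exp(−k·t) = 3.0 → t = ln(26.87/3.0)/k = 130900 s = 36.37 h.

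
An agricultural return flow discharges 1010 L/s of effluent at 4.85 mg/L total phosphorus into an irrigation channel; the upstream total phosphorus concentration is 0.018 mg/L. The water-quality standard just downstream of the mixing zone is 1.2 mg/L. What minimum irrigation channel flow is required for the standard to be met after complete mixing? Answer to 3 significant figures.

Set C_mix = 1.2: (Q·0.01800 + 1010·4.850) / (Q + 1010) = 1.2
→ Q = 1010·(4.850 − 1.2)/(1.2 − 0.01800) = 3119 L/s.

3120 L/s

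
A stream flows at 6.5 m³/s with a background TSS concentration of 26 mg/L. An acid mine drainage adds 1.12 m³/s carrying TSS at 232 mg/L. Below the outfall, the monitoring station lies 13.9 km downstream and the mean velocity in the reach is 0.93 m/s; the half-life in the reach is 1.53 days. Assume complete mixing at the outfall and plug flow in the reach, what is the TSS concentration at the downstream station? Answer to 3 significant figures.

Conservation of mass: C = (6.500·26.00 + 1.120·232.0) / 7.620 = 428.8/7.620 = 56.28 mg/L.
Travel time t = 13.9·1000 / 0.93 = 14950 s = 4.152 h.
Half-life 1.53 d → k = ln 2 / 1.53 = 0.4530 d⁻¹.
After decay, C = 56.28 × e^(−kt) = 56.28 × 0.9246 = 52.04 mg/L.

52.0 mg/L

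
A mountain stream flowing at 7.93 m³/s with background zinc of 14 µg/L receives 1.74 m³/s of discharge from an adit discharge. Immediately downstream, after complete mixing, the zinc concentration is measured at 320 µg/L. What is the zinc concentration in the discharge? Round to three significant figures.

1710 µg/L

Mass balance: 7.930·14.00 + 1.740·Cₑ = 9.670·320.0
→ Cₑ = (9.670·320.0 − 7.930·14.00) / 1.740 = 1715 µg/L.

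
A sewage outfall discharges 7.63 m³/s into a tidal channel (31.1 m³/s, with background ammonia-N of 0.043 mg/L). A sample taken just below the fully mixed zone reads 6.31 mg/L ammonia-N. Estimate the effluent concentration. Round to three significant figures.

31.9 mg/L

Mass balance: 31.10·0.04300 + 7.630·Cₑ = 38.73·6.310
→ Cₑ = (38.73·6.310 − 31.10·0.04300) / 7.630 = 31.85 mg/L.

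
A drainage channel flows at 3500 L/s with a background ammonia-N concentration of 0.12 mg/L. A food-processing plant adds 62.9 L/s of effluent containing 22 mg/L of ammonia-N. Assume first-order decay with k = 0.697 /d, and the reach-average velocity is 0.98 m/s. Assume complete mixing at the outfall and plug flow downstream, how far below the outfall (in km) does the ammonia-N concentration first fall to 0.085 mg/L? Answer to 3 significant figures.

217 km

Conservation of mass: C = (3500·0.1200 + 62.90·22.00) / 3563 = 1804/3563 = 0.5063 mg/L.
Set 0.5063·exp(−k·t) = 0.085 → t = ln(0.5063/0.085)/k = 221200 s = 61.44 h.
Distance = v·t = 0.98·221200 = 216800 m = 216.8 km.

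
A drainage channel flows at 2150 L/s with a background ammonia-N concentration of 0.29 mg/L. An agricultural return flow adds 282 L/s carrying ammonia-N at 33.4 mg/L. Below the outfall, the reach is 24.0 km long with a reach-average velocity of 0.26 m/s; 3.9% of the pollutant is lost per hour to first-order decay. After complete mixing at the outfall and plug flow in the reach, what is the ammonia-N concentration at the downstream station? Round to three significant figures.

1.49 mg/L

Flow-weighted average: C = (2150·0.2900 + 282.0·33.40) / 2432 = 10040/2432 = 4.129 mg/L.
Travel time t = 24.0·1000 / 0.26 = 92310 s = 25.64 h.
3.9%/h lost → k = −ln(1 − 0.039) = 0.03978 h⁻¹.
Applying C = C₀e^(−kt): 4.129 × 0.3606 = 1.489 mg/L.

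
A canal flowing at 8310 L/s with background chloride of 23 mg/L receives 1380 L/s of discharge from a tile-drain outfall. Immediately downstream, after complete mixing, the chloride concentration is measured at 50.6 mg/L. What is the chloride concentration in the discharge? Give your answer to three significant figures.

217 mg/L

Mass balance: 8310·23.00 + 1380·Cₑ = 9690·50.60
→ Cₑ = (9690·50.60 − 8310·23.00) / 1380 = 216.8 mg/L.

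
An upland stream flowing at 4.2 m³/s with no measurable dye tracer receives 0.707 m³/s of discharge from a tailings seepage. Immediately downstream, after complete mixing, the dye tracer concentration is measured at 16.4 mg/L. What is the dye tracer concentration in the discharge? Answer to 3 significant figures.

114 mg/L

Mass balance: 4.200·0 + 0.7070·Cₑ = 4.907·16.40
→ Cₑ = (4.907·16.40 − 4.200·0) / 0.7070 = 113.8 mg/L.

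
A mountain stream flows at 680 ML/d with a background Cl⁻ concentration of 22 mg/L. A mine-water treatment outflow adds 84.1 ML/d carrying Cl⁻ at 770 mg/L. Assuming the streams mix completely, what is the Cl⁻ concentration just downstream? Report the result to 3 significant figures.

104 mg/L

After mixing, C = (680.0·22.00 + 84.10·770.0) / 764.1 = 79720/764.1 = 104.3 mg/L.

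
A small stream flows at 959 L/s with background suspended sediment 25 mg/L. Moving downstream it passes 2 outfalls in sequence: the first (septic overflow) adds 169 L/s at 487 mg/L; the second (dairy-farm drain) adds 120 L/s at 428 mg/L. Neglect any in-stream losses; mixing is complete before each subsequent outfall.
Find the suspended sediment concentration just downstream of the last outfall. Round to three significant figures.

126 mg/L

Below outfall 1: Q → 1128 L/s, C = (959.0·25.00 + 169.0·487.0)/1128 = 94.22 mg/L.
Below outfall 2: Q → 1248 L/s, C = (1128·94.22 + 120.0·428.0)/1248 = 126.3 mg/L.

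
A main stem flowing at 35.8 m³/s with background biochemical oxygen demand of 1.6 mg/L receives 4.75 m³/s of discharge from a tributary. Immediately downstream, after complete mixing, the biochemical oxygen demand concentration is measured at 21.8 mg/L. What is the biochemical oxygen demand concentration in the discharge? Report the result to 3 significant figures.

Mass balance: 35.80·1.600 + 4.750·Cₑ = 40.55·21.80
→ Cₑ = (40.55·21.80 − 35.80·1.600) / 4.750 = 174.0 mg/L.

174 mg/L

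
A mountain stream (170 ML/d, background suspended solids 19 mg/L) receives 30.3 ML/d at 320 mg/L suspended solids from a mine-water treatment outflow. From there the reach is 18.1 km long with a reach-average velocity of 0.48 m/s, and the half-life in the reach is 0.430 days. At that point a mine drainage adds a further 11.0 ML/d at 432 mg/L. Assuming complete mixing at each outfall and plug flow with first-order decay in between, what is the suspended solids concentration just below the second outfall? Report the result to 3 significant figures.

52.8 mg/L

Flow-weighted average: C = (170.0·19.00 + 30.30·320.0) / 200.3 = 12930/200.3 = 64.53 mg/L; combined flow 200.3 ML/d.
Travel time t = 18.1·1000 / 0.48 = 37710 s = 10.47 h.
Half-life 0.430 d → k = ln 2 / 0.430 = 1.612 d⁻¹.
Decay over the reach: 64.53·exp(−kt) = 64.53·0.4948 = 31.93 mg/L.
At the second outfall, C = (200.3·31.93 + 11.00·432.0) / (200.3 + 11.00) = 52.76 mg/L.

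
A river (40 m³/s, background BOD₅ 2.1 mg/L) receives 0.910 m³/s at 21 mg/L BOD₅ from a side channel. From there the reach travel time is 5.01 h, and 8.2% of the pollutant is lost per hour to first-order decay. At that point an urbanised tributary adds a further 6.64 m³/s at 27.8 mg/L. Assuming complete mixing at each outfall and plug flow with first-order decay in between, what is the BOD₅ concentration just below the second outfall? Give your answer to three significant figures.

5.29 mg/L

Flow-weighted average: C = (40.00·2.100 + 0.9100·21.00) / 40.91 = 103.1/40.91 = 2.520 mg/L; combined flow 40.91 m³/s.
8.2%/h lost → k = −ln(1 − 0.082) = 0.08556 h⁻¹.
After decay, C = 2.520 × e^(−kt) = 2.520 × 0.6514 = 1.642 mg/L.
At the second outfall, C = (40.91·1.642 + 6.640·27.80) / (40.91 + 6.640) = 5.295 mg/L.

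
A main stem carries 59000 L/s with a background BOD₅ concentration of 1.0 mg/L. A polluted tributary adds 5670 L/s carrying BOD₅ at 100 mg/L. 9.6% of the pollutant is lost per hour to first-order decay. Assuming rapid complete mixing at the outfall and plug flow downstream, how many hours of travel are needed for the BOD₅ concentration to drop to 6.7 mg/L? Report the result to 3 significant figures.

After mixing, C = (59000·1.000 + 5670·100.0) / 64670 = 626000/64670 = 9.680 mg/L.
9.6%/h lost → k = −ln(1 − 0.096) = 0.1009 h⁻¹.
9.680·exp(−k·t) = 6.7 → t = ln(9.680/6.7)/k = 13120 s = 3.646 h.

3.65 h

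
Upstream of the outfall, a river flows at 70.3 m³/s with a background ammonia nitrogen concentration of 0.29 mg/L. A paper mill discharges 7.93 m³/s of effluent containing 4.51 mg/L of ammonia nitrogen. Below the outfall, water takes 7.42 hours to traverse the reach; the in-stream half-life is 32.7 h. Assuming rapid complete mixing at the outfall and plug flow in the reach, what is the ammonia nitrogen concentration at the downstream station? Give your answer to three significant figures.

0.613 mg/L

Mixed concentration C = ΣQC/ΣQ = (70.30·0.2900 + 7.930·4.510) / 78.23 = 56.15/78.23 = 0.7178 mg/L.
Half-life 32.7 h → k = ln 2 / 32.7 = 0.02120 h⁻¹ = 0.5087 d⁻¹.
Applying C = C₀e^(−kt): 0.7178 × 0.8545 = 0.6133 mg/L.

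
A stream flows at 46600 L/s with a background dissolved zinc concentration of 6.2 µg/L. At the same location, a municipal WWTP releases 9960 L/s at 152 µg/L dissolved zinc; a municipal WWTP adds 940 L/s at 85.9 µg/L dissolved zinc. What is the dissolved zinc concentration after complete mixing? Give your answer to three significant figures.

32.8 µg/L

After mixing, C = (46600·6.200 + 9960·152.0 + 940.0·85.90) / 57500 = 1884000/57500 = 32.76 µg/L.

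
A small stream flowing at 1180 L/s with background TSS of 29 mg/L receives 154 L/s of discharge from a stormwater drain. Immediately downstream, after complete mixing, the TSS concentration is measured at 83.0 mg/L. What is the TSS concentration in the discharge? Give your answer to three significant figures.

Mass balance: 1180·29.00 + 154.0·Cₑ = 1334·83.00
→ Cₑ = (1334·83.00 − 1180·29.00) / 154.0 = 496.8 mg/L.

497 mg/L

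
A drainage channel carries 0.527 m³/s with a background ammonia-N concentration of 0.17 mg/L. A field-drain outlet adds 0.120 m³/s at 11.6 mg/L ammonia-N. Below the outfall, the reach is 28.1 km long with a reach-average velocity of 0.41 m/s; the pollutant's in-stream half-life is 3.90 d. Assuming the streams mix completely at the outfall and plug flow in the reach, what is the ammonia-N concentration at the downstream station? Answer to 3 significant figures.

1.99 mg/L

Mixed concentration C = ΣQC/ΣQ = (0.5270·0.1700 + 0.1200·11.60) / 0.6470 = 1.482/0.6470 = 2.290 mg/L.
Travel time t = 28.1·1000 / 0.41 = 68540 s = 19.04 h.
Half-life 3.90 d → k = ln 2 / 3.90 = 0.1777 d⁻¹.
Applying C = C₀e^(−kt): 2.290 × 0.8685 = 1.989 mg/L.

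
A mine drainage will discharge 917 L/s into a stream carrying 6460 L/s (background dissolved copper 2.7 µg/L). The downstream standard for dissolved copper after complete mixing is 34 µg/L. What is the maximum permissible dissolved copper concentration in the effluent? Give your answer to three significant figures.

254 µg/L

At the limit, (Qr·Cr + Qe·Cₑ)/(Qr + Qe) = 34:
Cₑ = (7377·34 − 6460·2.700) / 917.0 = 254.5 µg/L.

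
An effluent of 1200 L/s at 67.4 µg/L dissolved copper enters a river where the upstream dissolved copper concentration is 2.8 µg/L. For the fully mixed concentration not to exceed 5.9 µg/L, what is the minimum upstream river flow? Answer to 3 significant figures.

Set C_mix = 5.9: (Q·2.800 + 1200·67.40) / (Q + 1200) = 5.9
→ Q = 1200·(67.40 − 5.9)/(5.9 − 2.800) = 23810 L/s.

23800 L/s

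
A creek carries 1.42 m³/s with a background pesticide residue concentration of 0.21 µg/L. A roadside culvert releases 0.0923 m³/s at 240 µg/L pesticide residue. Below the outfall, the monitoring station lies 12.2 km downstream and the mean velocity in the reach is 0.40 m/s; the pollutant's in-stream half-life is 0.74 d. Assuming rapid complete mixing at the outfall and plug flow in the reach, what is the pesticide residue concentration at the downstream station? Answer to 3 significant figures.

Conservation of mass: C = (1.420·0.2100 + 0.09230·240.0) / 1.512 = 22.45/1.512 = 14.85 µg/L.
Travel time t = 12.2·1000 / 0.40 = 30500 s = 8.472 h.
Half-life 0.74 d → k = ln 2 / 0.74 = 0.9367 d⁻¹.
Applying C = C₀e^(−kt): 14.85 × 0.7185 = 10.67 µg/L.

10.7 µg/L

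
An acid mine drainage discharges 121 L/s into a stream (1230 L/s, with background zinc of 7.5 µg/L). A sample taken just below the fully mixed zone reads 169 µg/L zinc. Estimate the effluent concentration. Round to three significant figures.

1810 µg/L

Mass balance: 1230·7.500 + 121.0·Cₑ = 1351·169.0
→ Cₑ = (1351·169.0 − 1230·7.500) / 121.0 = 1811 µg/L.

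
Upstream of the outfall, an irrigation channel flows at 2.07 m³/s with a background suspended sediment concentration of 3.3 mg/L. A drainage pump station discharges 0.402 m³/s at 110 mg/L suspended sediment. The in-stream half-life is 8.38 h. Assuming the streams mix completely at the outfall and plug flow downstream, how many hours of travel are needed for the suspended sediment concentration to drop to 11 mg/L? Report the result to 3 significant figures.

7.62 h

Mass balance: C = (2.070·3.300 + 0.4020·110.0) / 2.472 = 51.05/2.472 = 20.65 mg/L.
Half-life 8.38 h → k = ln 2 / 8.38 = 0.08271 h⁻¹ = 1.985 d⁻¹.
20.65·exp(−k·t) = 11 → t = ln(20.65/11)/k = 27420 s = 7.615 h.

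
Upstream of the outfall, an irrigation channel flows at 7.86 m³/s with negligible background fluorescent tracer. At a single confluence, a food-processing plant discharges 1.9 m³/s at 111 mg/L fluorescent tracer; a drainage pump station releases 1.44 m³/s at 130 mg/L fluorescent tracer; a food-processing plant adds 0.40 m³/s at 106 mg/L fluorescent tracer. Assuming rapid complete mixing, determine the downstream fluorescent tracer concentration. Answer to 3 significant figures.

38.0 mg/L

Mass balance: C = (7.860·0 + 1.900·111.0 + 1.440·130.0 + 0.4000·106.0) / 11.60 = 440.5/11.60 = 37.97 mg/L.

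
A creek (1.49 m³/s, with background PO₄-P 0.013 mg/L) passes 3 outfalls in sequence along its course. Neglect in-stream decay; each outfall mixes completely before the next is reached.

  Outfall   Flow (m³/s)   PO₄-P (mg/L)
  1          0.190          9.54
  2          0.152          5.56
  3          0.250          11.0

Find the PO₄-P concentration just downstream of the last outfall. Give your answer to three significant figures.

After outfall 1: Q = 1.490 + 0.1900 = 1.680 m³/s; C = (1.490·0.01300 + 0.1900·9.540)/1.680 = 1.090 mg/L.
After outfall 2: Q = 1.680 + 0.1520 = 1.832 m³/s; C = (1.680·1.090 + 0.1520·5.560)/1.832 = 1.461 mg/L.
After outfall 3: Q = 1.832 + 0.2500 = 2.082 m³/s; C = (1.832·1.461 + 0.2500·11.00)/2.082 = 2.607 mg/L.

2.61 mg/L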